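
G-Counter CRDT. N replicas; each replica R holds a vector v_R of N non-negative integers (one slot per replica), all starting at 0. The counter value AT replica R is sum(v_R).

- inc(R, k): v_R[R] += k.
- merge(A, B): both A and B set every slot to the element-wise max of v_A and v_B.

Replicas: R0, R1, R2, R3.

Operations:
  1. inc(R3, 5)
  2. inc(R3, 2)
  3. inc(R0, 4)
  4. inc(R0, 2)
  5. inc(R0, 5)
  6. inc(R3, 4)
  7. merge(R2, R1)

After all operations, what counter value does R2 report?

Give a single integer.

Op 1: inc R3 by 5 -> R3=(0,0,0,5) value=5
Op 2: inc R3 by 2 -> R3=(0,0,0,7) value=7
Op 3: inc R0 by 4 -> R0=(4,0,0,0) value=4
Op 4: inc R0 by 2 -> R0=(6,0,0,0) value=6
Op 5: inc R0 by 5 -> R0=(11,0,0,0) value=11
Op 6: inc R3 by 4 -> R3=(0,0,0,11) value=11
Op 7: merge R2<->R1 -> R2=(0,0,0,0) R1=(0,0,0,0)

Answer: 0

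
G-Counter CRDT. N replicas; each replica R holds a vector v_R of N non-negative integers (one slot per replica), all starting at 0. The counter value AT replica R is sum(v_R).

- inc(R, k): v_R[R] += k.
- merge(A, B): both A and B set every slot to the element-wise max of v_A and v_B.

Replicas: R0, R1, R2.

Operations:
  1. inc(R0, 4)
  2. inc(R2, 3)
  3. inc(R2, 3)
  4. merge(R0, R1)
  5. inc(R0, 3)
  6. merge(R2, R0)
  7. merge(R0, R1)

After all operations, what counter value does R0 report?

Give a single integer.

Answer: 13

Derivation:
Op 1: inc R0 by 4 -> R0=(4,0,0) value=4
Op 2: inc R2 by 3 -> R2=(0,0,3) value=3
Op 3: inc R2 by 3 -> R2=(0,0,6) value=6
Op 4: merge R0<->R1 -> R0=(4,0,0) R1=(4,0,0)
Op 5: inc R0 by 3 -> R0=(7,0,0) value=7
Op 6: merge R2<->R0 -> R2=(7,0,6) R0=(7,0,6)
Op 7: merge R0<->R1 -> R0=(7,0,6) R1=(7,0,6)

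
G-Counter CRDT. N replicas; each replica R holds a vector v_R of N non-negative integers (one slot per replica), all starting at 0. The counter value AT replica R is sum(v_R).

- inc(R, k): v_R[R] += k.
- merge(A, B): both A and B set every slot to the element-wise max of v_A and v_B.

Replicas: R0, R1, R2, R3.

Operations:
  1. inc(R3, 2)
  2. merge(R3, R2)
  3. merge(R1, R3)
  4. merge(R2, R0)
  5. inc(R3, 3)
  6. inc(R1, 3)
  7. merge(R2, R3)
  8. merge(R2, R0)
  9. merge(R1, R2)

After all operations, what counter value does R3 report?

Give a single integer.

Answer: 5

Derivation:
Op 1: inc R3 by 2 -> R3=(0,0,0,2) value=2
Op 2: merge R3<->R2 -> R3=(0,0,0,2) R2=(0,0,0,2)
Op 3: merge R1<->R3 -> R1=(0,0,0,2) R3=(0,0,0,2)
Op 4: merge R2<->R0 -> R2=(0,0,0,2) R0=(0,0,0,2)
Op 5: inc R3 by 3 -> R3=(0,0,0,5) value=5
Op 6: inc R1 by 3 -> R1=(0,3,0,2) value=5
Op 7: merge R2<->R3 -> R2=(0,0,0,5) R3=(0,0,0,5)
Op 8: merge R2<->R0 -> R2=(0,0,0,5) R0=(0,0,0,5)
Op 9: merge R1<->R2 -> R1=(0,3,0,5) R2=(0,3,0,5)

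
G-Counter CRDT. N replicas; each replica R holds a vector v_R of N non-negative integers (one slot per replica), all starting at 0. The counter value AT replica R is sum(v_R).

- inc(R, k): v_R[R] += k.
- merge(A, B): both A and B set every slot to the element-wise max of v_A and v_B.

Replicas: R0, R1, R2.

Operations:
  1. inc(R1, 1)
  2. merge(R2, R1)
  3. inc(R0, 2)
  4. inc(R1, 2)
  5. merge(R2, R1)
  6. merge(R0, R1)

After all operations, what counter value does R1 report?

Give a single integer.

Answer: 5

Derivation:
Op 1: inc R1 by 1 -> R1=(0,1,0) value=1
Op 2: merge R2<->R1 -> R2=(0,1,0) R1=(0,1,0)
Op 3: inc R0 by 2 -> R0=(2,0,0) value=2
Op 4: inc R1 by 2 -> R1=(0,3,0) value=3
Op 5: merge R2<->R1 -> R2=(0,3,0) R1=(0,3,0)
Op 6: merge R0<->R1 -> R0=(2,3,0) R1=(2,3,0)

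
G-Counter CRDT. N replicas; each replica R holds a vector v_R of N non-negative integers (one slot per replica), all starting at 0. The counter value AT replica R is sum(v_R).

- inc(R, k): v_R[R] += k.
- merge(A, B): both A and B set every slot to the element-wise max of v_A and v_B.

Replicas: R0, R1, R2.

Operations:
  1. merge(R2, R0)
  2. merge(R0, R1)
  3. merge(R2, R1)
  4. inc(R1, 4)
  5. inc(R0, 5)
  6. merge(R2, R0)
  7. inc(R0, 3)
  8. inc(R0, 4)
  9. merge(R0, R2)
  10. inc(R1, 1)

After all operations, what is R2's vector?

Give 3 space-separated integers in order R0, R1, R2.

Op 1: merge R2<->R0 -> R2=(0,0,0) R0=(0,0,0)
Op 2: merge R0<->R1 -> R0=(0,0,0) R1=(0,0,0)
Op 3: merge R2<->R1 -> R2=(0,0,0) R1=(0,0,0)
Op 4: inc R1 by 4 -> R1=(0,4,0) value=4
Op 5: inc R0 by 5 -> R0=(5,0,0) value=5
Op 6: merge R2<->R0 -> R2=(5,0,0) R0=(5,0,0)
Op 7: inc R0 by 3 -> R0=(8,0,0) value=8
Op 8: inc R0 by 4 -> R0=(12,0,0) value=12
Op 9: merge R0<->R2 -> R0=(12,0,0) R2=(12,0,0)
Op 10: inc R1 by 1 -> R1=(0,5,0) value=5

Answer: 12 0 0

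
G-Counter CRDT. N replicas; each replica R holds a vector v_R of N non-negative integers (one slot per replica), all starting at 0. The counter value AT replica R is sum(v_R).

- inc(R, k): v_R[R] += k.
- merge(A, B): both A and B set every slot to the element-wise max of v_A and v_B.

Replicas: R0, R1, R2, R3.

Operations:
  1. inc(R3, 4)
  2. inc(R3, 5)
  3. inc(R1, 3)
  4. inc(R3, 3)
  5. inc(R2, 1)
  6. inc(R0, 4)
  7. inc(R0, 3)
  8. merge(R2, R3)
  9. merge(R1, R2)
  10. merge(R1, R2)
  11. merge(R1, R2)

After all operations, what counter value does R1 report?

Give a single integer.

Op 1: inc R3 by 4 -> R3=(0,0,0,4) value=4
Op 2: inc R3 by 5 -> R3=(0,0,0,9) value=9
Op 3: inc R1 by 3 -> R1=(0,3,0,0) value=3
Op 4: inc R3 by 3 -> R3=(0,0,0,12) value=12
Op 5: inc R2 by 1 -> R2=(0,0,1,0) value=1
Op 6: inc R0 by 4 -> R0=(4,0,0,0) value=4
Op 7: inc R0 by 3 -> R0=(7,0,0,0) value=7
Op 8: merge R2<->R3 -> R2=(0,0,1,12) R3=(0,0,1,12)
Op 9: merge R1<->R2 -> R1=(0,3,1,12) R2=(0,3,1,12)
Op 10: merge R1<->R2 -> R1=(0,3,1,12) R2=(0,3,1,12)
Op 11: merge R1<->R2 -> R1=(0,3,1,12) R2=(0,3,1,12)

Answer: 16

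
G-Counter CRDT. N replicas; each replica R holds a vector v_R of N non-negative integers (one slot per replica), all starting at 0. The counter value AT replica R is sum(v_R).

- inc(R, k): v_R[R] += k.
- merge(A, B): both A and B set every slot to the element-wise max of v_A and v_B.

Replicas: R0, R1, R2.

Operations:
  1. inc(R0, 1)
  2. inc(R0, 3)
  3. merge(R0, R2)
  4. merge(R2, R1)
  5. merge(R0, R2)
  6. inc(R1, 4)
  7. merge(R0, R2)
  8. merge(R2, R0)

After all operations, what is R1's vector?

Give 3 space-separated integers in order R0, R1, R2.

Op 1: inc R0 by 1 -> R0=(1,0,0) value=1
Op 2: inc R0 by 3 -> R0=(4,0,0) value=4
Op 3: merge R0<->R2 -> R0=(4,0,0) R2=(4,0,0)
Op 4: merge R2<->R1 -> R2=(4,0,0) R1=(4,0,0)
Op 5: merge R0<->R2 -> R0=(4,0,0) R2=(4,0,0)
Op 6: inc R1 by 4 -> R1=(4,4,0) value=8
Op 7: merge R0<->R2 -> R0=(4,0,0) R2=(4,0,0)
Op 8: merge R2<->R0 -> R2=(4,0,0) R0=(4,0,0)

Answer: 4 4 0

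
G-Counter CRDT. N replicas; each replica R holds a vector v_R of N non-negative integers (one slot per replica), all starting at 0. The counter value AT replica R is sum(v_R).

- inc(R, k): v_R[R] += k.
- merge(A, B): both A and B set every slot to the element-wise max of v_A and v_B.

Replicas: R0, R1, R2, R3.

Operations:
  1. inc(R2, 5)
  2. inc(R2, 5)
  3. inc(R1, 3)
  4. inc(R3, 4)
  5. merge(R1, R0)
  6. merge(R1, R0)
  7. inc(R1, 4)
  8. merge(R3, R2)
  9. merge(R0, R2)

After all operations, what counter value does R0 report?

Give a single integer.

Op 1: inc R2 by 5 -> R2=(0,0,5,0) value=5
Op 2: inc R2 by 5 -> R2=(0,0,10,0) value=10
Op 3: inc R1 by 3 -> R1=(0,3,0,0) value=3
Op 4: inc R3 by 4 -> R3=(0,0,0,4) value=4
Op 5: merge R1<->R0 -> R1=(0,3,0,0) R0=(0,3,0,0)
Op 6: merge R1<->R0 -> R1=(0,3,0,0) R0=(0,3,0,0)
Op 7: inc R1 by 4 -> R1=(0,7,0,0) value=7
Op 8: merge R3<->R2 -> R3=(0,0,10,4) R2=(0,0,10,4)
Op 9: merge R0<->R2 -> R0=(0,3,10,4) R2=(0,3,10,4)

Answer: 17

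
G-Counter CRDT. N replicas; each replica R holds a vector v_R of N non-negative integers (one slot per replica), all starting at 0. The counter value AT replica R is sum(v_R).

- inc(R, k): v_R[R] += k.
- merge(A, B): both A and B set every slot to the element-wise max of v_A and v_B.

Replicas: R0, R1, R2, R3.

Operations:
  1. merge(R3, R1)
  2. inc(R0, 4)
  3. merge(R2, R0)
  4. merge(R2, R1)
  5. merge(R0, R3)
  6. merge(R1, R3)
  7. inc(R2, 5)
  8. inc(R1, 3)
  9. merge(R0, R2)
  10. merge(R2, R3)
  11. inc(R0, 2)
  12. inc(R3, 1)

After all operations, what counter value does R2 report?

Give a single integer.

Op 1: merge R3<->R1 -> R3=(0,0,0,0) R1=(0,0,0,0)
Op 2: inc R0 by 4 -> R0=(4,0,0,0) value=4
Op 3: merge R2<->R0 -> R2=(4,0,0,0) R0=(4,0,0,0)
Op 4: merge R2<->R1 -> R2=(4,0,0,0) R1=(4,0,0,0)
Op 5: merge R0<->R3 -> R0=(4,0,0,0) R3=(4,0,0,0)
Op 6: merge R1<->R3 -> R1=(4,0,0,0) R3=(4,0,0,0)
Op 7: inc R2 by 5 -> R2=(4,0,5,0) value=9
Op 8: inc R1 by 3 -> R1=(4,3,0,0) value=7
Op 9: merge R0<->R2 -> R0=(4,0,5,0) R2=(4,0,5,0)
Op 10: merge R2<->R3 -> R2=(4,0,5,0) R3=(4,0,5,0)
Op 11: inc R0 by 2 -> R0=(6,0,5,0) value=11
Op 12: inc R3 by 1 -> R3=(4,0,5,1) value=10

Answer: 9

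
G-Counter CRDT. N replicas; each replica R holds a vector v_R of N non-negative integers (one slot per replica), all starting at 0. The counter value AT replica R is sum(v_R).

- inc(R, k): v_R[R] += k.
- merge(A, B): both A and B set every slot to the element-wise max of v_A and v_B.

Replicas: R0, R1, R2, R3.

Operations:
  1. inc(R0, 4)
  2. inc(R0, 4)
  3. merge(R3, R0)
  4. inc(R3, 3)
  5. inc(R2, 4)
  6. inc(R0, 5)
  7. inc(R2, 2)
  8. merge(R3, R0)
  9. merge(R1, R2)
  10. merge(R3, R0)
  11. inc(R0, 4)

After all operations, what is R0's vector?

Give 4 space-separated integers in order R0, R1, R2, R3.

Op 1: inc R0 by 4 -> R0=(4,0,0,0) value=4
Op 2: inc R0 by 4 -> R0=(8,0,0,0) value=8
Op 3: merge R3<->R0 -> R3=(8,0,0,0) R0=(8,0,0,0)
Op 4: inc R3 by 3 -> R3=(8,0,0,3) value=11
Op 5: inc R2 by 4 -> R2=(0,0,4,0) value=4
Op 6: inc R0 by 5 -> R0=(13,0,0,0) value=13
Op 7: inc R2 by 2 -> R2=(0,0,6,0) value=6
Op 8: merge R3<->R0 -> R3=(13,0,0,3) R0=(13,0,0,3)
Op 9: merge R1<->R2 -> R1=(0,0,6,0) R2=(0,0,6,0)
Op 10: merge R3<->R0 -> R3=(13,0,0,3) R0=(13,0,0,3)
Op 11: inc R0 by 4 -> R0=(17,0,0,3) value=20

Answer: 17 0 0 3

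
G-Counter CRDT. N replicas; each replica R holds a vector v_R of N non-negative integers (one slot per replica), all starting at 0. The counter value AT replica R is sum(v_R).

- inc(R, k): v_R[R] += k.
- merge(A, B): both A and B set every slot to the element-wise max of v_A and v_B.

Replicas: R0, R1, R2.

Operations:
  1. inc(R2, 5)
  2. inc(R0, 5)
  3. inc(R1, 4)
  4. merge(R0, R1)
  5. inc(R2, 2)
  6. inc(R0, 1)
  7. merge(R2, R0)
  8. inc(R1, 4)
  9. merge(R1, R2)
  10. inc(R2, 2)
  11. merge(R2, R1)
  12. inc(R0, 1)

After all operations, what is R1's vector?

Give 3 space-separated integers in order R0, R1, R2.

Op 1: inc R2 by 5 -> R2=(0,0,5) value=5
Op 2: inc R0 by 5 -> R0=(5,0,0) value=5
Op 3: inc R1 by 4 -> R1=(0,4,0) value=4
Op 4: merge R0<->R1 -> R0=(5,4,0) R1=(5,4,0)
Op 5: inc R2 by 2 -> R2=(0,0,7) value=7
Op 6: inc R0 by 1 -> R0=(6,4,0) value=10
Op 7: merge R2<->R0 -> R2=(6,4,7) R0=(6,4,7)
Op 8: inc R1 by 4 -> R1=(5,8,0) value=13
Op 9: merge R1<->R2 -> R1=(6,8,7) R2=(6,8,7)
Op 10: inc R2 by 2 -> R2=(6,8,9) value=23
Op 11: merge R2<->R1 -> R2=(6,8,9) R1=(6,8,9)
Op 12: inc R0 by 1 -> R0=(7,4,7) value=18

Answer: 6 8 9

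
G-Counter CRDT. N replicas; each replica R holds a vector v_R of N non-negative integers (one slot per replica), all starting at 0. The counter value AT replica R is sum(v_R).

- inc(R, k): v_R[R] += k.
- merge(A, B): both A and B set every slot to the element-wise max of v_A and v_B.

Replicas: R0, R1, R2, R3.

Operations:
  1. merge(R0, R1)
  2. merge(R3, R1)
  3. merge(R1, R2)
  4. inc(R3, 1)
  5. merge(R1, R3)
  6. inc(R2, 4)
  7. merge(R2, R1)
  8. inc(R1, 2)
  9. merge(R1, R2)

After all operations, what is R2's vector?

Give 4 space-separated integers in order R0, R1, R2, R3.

Answer: 0 2 4 1

Derivation:
Op 1: merge R0<->R1 -> R0=(0,0,0,0) R1=(0,0,0,0)
Op 2: merge R3<->R1 -> R3=(0,0,0,0) R1=(0,0,0,0)
Op 3: merge R1<->R2 -> R1=(0,0,0,0) R2=(0,0,0,0)
Op 4: inc R3 by 1 -> R3=(0,0,0,1) value=1
Op 5: merge R1<->R3 -> R1=(0,0,0,1) R3=(0,0,0,1)
Op 6: inc R2 by 4 -> R2=(0,0,4,0) value=4
Op 7: merge R2<->R1 -> R2=(0,0,4,1) R1=(0,0,4,1)
Op 8: inc R1 by 2 -> R1=(0,2,4,1) value=7
Op 9: merge R1<->R2 -> R1=(0,2,4,1) R2=(0,2,4,1)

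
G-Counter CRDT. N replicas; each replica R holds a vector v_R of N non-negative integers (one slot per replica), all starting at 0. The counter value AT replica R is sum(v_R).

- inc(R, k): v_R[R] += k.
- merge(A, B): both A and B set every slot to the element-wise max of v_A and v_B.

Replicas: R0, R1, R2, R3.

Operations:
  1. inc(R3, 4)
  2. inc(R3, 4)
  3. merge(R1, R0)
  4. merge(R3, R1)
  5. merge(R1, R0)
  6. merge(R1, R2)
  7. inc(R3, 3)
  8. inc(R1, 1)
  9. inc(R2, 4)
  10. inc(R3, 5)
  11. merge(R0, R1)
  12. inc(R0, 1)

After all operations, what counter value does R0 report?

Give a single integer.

Answer: 10

Derivation:
Op 1: inc R3 by 4 -> R3=(0,0,0,4) value=4
Op 2: inc R3 by 4 -> R3=(0,0,0,8) value=8
Op 3: merge R1<->R0 -> R1=(0,0,0,0) R0=(0,0,0,0)
Op 4: merge R3<->R1 -> R3=(0,0,0,8) R1=(0,0,0,8)
Op 5: merge R1<->R0 -> R1=(0,0,0,8) R0=(0,0,0,8)
Op 6: merge R1<->R2 -> R1=(0,0,0,8) R2=(0,0,0,8)
Op 7: inc R3 by 3 -> R3=(0,0,0,11) value=11
Op 8: inc R1 by 1 -> R1=(0,1,0,8) value=9
Op 9: inc R2 by 4 -> R2=(0,0,4,8) value=12
Op 10: inc R3 by 5 -> R3=(0,0,0,16) value=16
Op 11: merge R0<->R1 -> R0=(0,1,0,8) R1=(0,1,0,8)
Op 12: inc R0 by 1 -> R0=(1,1,0,8) value=10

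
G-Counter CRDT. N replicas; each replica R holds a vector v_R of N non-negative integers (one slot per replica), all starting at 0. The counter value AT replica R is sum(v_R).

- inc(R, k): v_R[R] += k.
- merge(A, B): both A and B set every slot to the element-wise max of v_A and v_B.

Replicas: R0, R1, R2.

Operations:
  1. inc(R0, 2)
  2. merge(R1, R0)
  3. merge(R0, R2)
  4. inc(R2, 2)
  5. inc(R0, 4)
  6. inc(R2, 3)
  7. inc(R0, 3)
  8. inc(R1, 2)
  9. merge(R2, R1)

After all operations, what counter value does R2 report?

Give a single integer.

Answer: 9

Derivation:
Op 1: inc R0 by 2 -> R0=(2,0,0) value=2
Op 2: merge R1<->R0 -> R1=(2,0,0) R0=(2,0,0)
Op 3: merge R0<->R2 -> R0=(2,0,0) R2=(2,0,0)
Op 4: inc R2 by 2 -> R2=(2,0,2) value=4
Op 5: inc R0 by 4 -> R0=(6,0,0) value=6
Op 6: inc R2 by 3 -> R2=(2,0,5) value=7
Op 7: inc R0 by 3 -> R0=(9,0,0) value=9
Op 8: inc R1 by 2 -> R1=(2,2,0) value=4
Op 9: merge R2<->R1 -> R2=(2,2,5) R1=(2,2,5)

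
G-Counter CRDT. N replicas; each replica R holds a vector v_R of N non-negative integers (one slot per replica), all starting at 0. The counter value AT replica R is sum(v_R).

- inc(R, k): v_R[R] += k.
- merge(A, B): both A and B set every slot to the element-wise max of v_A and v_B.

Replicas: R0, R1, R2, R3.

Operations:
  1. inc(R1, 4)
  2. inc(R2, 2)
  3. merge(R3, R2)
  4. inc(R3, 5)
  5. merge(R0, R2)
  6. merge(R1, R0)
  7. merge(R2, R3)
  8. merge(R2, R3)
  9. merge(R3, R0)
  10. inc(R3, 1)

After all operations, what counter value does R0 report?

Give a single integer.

Op 1: inc R1 by 4 -> R1=(0,4,0,0) value=4
Op 2: inc R2 by 2 -> R2=(0,0,2,0) value=2
Op 3: merge R3<->R2 -> R3=(0,0,2,0) R2=(0,0,2,0)
Op 4: inc R3 by 5 -> R3=(0,0,2,5) value=7
Op 5: merge R0<->R2 -> R0=(0,0,2,0) R2=(0,0,2,0)
Op 6: merge R1<->R0 -> R1=(0,4,2,0) R0=(0,4,2,0)
Op 7: merge R2<->R3 -> R2=(0,0,2,5) R3=(0,0,2,5)
Op 8: merge R2<->R3 -> R2=(0,0,2,5) R3=(0,0,2,5)
Op 9: merge R3<->R0 -> R3=(0,4,2,5) R0=(0,4,2,5)
Op 10: inc R3 by 1 -> R3=(0,4,2,6) value=12

Answer: 11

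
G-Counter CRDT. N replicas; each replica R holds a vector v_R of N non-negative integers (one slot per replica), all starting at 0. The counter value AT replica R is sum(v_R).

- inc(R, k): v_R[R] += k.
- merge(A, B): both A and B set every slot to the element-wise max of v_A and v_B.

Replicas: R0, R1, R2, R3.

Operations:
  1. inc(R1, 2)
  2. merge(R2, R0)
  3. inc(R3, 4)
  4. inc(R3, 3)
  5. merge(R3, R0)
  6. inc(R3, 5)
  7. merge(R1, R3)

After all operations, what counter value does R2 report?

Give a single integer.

Answer: 0

Derivation:
Op 1: inc R1 by 2 -> R1=(0,2,0,0) value=2
Op 2: merge R2<->R0 -> R2=(0,0,0,0) R0=(0,0,0,0)
Op 3: inc R3 by 4 -> R3=(0,0,0,4) value=4
Op 4: inc R3 by 3 -> R3=(0,0,0,7) value=7
Op 5: merge R3<->R0 -> R3=(0,0,0,7) R0=(0,0,0,7)
Op 6: inc R3 by 5 -> R3=(0,0,0,12) value=12
Op 7: merge R1<->R3 -> R1=(0,2,0,12) R3=(0,2,0,12)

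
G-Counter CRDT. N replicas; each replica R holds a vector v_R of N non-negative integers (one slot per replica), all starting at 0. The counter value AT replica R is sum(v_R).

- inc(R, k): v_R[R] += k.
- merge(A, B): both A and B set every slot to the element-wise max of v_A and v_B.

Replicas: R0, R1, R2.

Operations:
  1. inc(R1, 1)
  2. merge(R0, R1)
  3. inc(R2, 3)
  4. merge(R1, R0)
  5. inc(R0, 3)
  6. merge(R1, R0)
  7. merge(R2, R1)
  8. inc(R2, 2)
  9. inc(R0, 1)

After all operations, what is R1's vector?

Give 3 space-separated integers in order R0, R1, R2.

Answer: 3 1 3

Derivation:
Op 1: inc R1 by 1 -> R1=(0,1,0) value=1
Op 2: merge R0<->R1 -> R0=(0,1,0) R1=(0,1,0)
Op 3: inc R2 by 3 -> R2=(0,0,3) value=3
Op 4: merge R1<->R0 -> R1=(0,1,0) R0=(0,1,0)
Op 5: inc R0 by 3 -> R0=(3,1,0) value=4
Op 6: merge R1<->R0 -> R1=(3,1,0) R0=(3,1,0)
Op 7: merge R2<->R1 -> R2=(3,1,3) R1=(3,1,3)
Op 8: inc R2 by 2 -> R2=(3,1,5) value=9
Op 9: inc R0 by 1 -> R0=(4,1,0) value=5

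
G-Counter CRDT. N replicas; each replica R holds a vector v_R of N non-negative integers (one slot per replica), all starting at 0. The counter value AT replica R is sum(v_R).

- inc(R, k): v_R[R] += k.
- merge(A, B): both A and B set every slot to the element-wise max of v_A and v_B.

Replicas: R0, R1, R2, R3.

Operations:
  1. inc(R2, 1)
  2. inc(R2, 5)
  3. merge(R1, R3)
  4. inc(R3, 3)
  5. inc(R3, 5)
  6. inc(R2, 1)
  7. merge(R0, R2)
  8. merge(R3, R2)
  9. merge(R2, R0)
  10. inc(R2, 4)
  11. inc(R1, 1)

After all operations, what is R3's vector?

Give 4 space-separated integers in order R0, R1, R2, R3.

Answer: 0 0 7 8

Derivation:
Op 1: inc R2 by 1 -> R2=(0,0,1,0) value=1
Op 2: inc R2 by 5 -> R2=(0,0,6,0) value=6
Op 3: merge R1<->R3 -> R1=(0,0,0,0) R3=(0,0,0,0)
Op 4: inc R3 by 3 -> R3=(0,0,0,3) value=3
Op 5: inc R3 by 5 -> R3=(0,0,0,8) value=8
Op 6: inc R2 by 1 -> R2=(0,0,7,0) value=7
Op 7: merge R0<->R2 -> R0=(0,0,7,0) R2=(0,0,7,0)
Op 8: merge R3<->R2 -> R3=(0,0,7,8) R2=(0,0,7,8)
Op 9: merge R2<->R0 -> R2=(0,0,7,8) R0=(0,0,7,8)
Op 10: inc R2 by 4 -> R2=(0,0,11,8) value=19
Op 11: inc R1 by 1 -> R1=(0,1,0,0) value=1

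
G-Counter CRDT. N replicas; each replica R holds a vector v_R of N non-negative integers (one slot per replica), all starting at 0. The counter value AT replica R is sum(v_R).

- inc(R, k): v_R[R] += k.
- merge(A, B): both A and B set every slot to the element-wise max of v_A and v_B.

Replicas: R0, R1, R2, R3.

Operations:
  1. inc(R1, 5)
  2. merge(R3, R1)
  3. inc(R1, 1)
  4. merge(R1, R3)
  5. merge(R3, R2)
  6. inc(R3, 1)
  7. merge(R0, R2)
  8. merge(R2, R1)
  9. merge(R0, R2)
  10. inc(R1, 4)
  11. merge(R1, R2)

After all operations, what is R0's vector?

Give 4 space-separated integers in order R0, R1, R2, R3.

Answer: 0 6 0 0

Derivation:
Op 1: inc R1 by 5 -> R1=(0,5,0,0) value=5
Op 2: merge R3<->R1 -> R3=(0,5,0,0) R1=(0,5,0,0)
Op 3: inc R1 by 1 -> R1=(0,6,0,0) value=6
Op 4: merge R1<->R3 -> R1=(0,6,0,0) R3=(0,6,0,0)
Op 5: merge R3<->R2 -> R3=(0,6,0,0) R2=(0,6,0,0)
Op 6: inc R3 by 1 -> R3=(0,6,0,1) value=7
Op 7: merge R0<->R2 -> R0=(0,6,0,0) R2=(0,6,0,0)
Op 8: merge R2<->R1 -> R2=(0,6,0,0) R1=(0,6,0,0)
Op 9: merge R0<->R2 -> R0=(0,6,0,0) R2=(0,6,0,0)
Op 10: inc R1 by 4 -> R1=(0,10,0,0) value=10
Op 11: merge R1<->R2 -> R1=(0,10,0,0) R2=(0,10,0,0)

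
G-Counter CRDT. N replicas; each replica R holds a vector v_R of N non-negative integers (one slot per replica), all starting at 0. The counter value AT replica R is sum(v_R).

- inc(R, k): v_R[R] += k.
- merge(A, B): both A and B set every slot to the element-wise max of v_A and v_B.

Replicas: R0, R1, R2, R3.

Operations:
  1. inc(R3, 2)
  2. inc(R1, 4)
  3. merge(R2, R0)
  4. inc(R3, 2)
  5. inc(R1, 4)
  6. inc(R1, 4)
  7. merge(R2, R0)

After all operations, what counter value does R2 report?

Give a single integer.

Op 1: inc R3 by 2 -> R3=(0,0,0,2) value=2
Op 2: inc R1 by 4 -> R1=(0,4,0,0) value=4
Op 3: merge R2<->R0 -> R2=(0,0,0,0) R0=(0,0,0,0)
Op 4: inc R3 by 2 -> R3=(0,0,0,4) value=4
Op 5: inc R1 by 4 -> R1=(0,8,0,0) value=8
Op 6: inc R1 by 4 -> R1=(0,12,0,0) value=12
Op 7: merge R2<->R0 -> R2=(0,0,0,0) R0=(0,0,0,0)

Answer: 0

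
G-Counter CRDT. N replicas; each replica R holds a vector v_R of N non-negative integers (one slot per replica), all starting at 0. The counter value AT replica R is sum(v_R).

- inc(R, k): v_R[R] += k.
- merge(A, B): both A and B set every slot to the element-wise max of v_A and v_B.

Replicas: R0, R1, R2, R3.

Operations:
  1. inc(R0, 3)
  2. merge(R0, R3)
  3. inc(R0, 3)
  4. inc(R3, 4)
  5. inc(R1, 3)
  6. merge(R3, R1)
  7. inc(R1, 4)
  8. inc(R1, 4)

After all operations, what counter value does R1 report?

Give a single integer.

Answer: 18

Derivation:
Op 1: inc R0 by 3 -> R0=(3,0,0,0) value=3
Op 2: merge R0<->R3 -> R0=(3,0,0,0) R3=(3,0,0,0)
Op 3: inc R0 by 3 -> R0=(6,0,0,0) value=6
Op 4: inc R3 by 4 -> R3=(3,0,0,4) value=7
Op 5: inc R1 by 3 -> R1=(0,3,0,0) value=3
Op 6: merge R3<->R1 -> R3=(3,3,0,4) R1=(3,3,0,4)
Op 7: inc R1 by 4 -> R1=(3,7,0,4) value=14
Op 8: inc R1 by 4 -> R1=(3,11,0,4) value=18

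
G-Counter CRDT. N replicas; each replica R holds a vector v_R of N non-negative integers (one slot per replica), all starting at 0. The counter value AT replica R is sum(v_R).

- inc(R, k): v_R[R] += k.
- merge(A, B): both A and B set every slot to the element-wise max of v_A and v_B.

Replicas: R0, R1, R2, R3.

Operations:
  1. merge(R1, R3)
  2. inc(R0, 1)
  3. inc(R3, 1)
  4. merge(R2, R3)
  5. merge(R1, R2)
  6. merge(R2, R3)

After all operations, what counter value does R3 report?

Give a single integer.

Op 1: merge R1<->R3 -> R1=(0,0,0,0) R3=(0,0,0,0)
Op 2: inc R0 by 1 -> R0=(1,0,0,0) value=1
Op 3: inc R3 by 1 -> R3=(0,0,0,1) value=1
Op 4: merge R2<->R3 -> R2=(0,0,0,1) R3=(0,0,0,1)
Op 5: merge R1<->R2 -> R1=(0,0,0,1) R2=(0,0,0,1)
Op 6: merge R2<->R3 -> R2=(0,0,0,1) R3=(0,0,0,1)

Answer: 1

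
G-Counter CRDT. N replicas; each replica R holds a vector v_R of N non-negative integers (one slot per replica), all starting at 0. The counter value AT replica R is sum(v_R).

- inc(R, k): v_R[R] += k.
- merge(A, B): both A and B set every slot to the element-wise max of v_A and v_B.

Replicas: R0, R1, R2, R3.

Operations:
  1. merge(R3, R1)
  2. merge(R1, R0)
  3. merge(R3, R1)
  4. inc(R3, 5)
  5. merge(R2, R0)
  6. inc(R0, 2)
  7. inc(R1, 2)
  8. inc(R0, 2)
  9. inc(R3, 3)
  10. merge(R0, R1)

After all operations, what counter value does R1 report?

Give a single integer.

Op 1: merge R3<->R1 -> R3=(0,0,0,0) R1=(0,0,0,0)
Op 2: merge R1<->R0 -> R1=(0,0,0,0) R0=(0,0,0,0)
Op 3: merge R3<->R1 -> R3=(0,0,0,0) R1=(0,0,0,0)
Op 4: inc R3 by 5 -> R3=(0,0,0,5) value=5
Op 5: merge R2<->R0 -> R2=(0,0,0,0) R0=(0,0,0,0)
Op 6: inc R0 by 2 -> R0=(2,0,0,0) value=2
Op 7: inc R1 by 2 -> R1=(0,2,0,0) value=2
Op 8: inc R0 by 2 -> R0=(4,0,0,0) value=4
Op 9: inc R3 by 3 -> R3=(0,0,0,8) value=8
Op 10: merge R0<->R1 -> R0=(4,2,0,0) R1=(4,2,0,0)

Answer: 6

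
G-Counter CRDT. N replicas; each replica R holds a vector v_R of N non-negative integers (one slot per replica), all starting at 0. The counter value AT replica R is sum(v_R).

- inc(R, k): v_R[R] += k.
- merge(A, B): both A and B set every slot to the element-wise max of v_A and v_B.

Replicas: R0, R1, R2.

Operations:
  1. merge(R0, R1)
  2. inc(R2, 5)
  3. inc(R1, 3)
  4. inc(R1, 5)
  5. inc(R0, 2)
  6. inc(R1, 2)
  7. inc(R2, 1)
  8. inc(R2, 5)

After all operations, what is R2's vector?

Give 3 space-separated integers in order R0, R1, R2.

Answer: 0 0 11

Derivation:
Op 1: merge R0<->R1 -> R0=(0,0,0) R1=(0,0,0)
Op 2: inc R2 by 5 -> R2=(0,0,5) value=5
Op 3: inc R1 by 3 -> R1=(0,3,0) value=3
Op 4: inc R1 by 5 -> R1=(0,8,0) value=8
Op 5: inc R0 by 2 -> R0=(2,0,0) value=2
Op 6: inc R1 by 2 -> R1=(0,10,0) value=10
Op 7: inc R2 by 1 -> R2=(0,0,6) value=6
Op 8: inc R2 by 5 -> R2=(0,0,11) value=11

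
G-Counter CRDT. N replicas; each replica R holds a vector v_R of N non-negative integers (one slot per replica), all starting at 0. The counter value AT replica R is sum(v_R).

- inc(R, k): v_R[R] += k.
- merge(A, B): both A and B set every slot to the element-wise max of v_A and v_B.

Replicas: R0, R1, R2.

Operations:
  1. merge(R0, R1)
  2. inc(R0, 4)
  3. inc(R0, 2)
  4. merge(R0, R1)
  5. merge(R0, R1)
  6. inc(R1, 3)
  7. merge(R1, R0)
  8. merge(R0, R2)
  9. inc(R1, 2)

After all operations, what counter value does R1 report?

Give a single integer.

Op 1: merge R0<->R1 -> R0=(0,0,0) R1=(0,0,0)
Op 2: inc R0 by 4 -> R0=(4,0,0) value=4
Op 3: inc R0 by 2 -> R0=(6,0,0) value=6
Op 4: merge R0<->R1 -> R0=(6,0,0) R1=(6,0,0)
Op 5: merge R0<->R1 -> R0=(6,0,0) R1=(6,0,0)
Op 6: inc R1 by 3 -> R1=(6,3,0) value=9
Op 7: merge R1<->R0 -> R1=(6,3,0) R0=(6,3,0)
Op 8: merge R0<->R2 -> R0=(6,3,0) R2=(6,3,0)
Op 9: inc R1 by 2 -> R1=(6,5,0) value=11

Answer: 11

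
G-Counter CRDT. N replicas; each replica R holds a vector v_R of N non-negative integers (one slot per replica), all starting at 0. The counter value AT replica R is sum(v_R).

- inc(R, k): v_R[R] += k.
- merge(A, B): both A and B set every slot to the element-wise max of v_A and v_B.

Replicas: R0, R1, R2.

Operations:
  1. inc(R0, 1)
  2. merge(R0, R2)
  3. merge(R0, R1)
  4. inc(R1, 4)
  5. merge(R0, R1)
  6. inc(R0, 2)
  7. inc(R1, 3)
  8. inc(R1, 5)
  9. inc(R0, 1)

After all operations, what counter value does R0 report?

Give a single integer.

Answer: 8

Derivation:
Op 1: inc R0 by 1 -> R0=(1,0,0) value=1
Op 2: merge R0<->R2 -> R0=(1,0,0) R2=(1,0,0)
Op 3: merge R0<->R1 -> R0=(1,0,0) R1=(1,0,0)
Op 4: inc R1 by 4 -> R1=(1,4,0) value=5
Op 5: merge R0<->R1 -> R0=(1,4,0) R1=(1,4,0)
Op 6: inc R0 by 2 -> R0=(3,4,0) value=7
Op 7: inc R1 by 3 -> R1=(1,7,0) value=8
Op 8: inc R1 by 5 -> R1=(1,12,0) value=13
Op 9: inc R0 by 1 -> R0=(4,4,0) value=8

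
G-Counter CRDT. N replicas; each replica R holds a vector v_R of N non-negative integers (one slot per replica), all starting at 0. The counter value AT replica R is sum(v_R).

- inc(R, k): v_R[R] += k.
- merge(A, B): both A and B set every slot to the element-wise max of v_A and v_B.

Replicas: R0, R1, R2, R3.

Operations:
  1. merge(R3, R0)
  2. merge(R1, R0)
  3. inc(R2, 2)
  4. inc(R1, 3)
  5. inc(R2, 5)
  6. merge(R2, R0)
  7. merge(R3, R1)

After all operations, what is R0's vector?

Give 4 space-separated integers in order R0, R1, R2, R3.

Op 1: merge R3<->R0 -> R3=(0,0,0,0) R0=(0,0,0,0)
Op 2: merge R1<->R0 -> R1=(0,0,0,0) R0=(0,0,0,0)
Op 3: inc R2 by 2 -> R2=(0,0,2,0) value=2
Op 4: inc R1 by 3 -> R1=(0,3,0,0) value=3
Op 5: inc R2 by 5 -> R2=(0,0,7,0) value=7
Op 6: merge R2<->R0 -> R2=(0,0,7,0) R0=(0,0,7,0)
Op 7: merge R3<->R1 -> R3=(0,3,0,0) R1=(0,3,0,0)

Answer: 0 0 7 0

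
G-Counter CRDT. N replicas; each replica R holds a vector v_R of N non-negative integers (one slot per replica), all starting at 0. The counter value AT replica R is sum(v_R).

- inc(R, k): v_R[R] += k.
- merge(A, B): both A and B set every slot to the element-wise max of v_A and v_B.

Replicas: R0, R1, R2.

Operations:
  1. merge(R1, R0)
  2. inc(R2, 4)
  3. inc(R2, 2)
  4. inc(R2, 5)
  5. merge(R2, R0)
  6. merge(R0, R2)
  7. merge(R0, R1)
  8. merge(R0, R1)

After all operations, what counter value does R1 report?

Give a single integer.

Op 1: merge R1<->R0 -> R1=(0,0,0) R0=(0,0,0)
Op 2: inc R2 by 4 -> R2=(0,0,4) value=4
Op 3: inc R2 by 2 -> R2=(0,0,6) value=6
Op 4: inc R2 by 5 -> R2=(0,0,11) value=11
Op 5: merge R2<->R0 -> R2=(0,0,11) R0=(0,0,11)
Op 6: merge R0<->R2 -> R0=(0,0,11) R2=(0,0,11)
Op 7: merge R0<->R1 -> R0=(0,0,11) R1=(0,0,11)
Op 8: merge R0<->R1 -> R0=(0,0,11) R1=(0,0,11)

Answer: 11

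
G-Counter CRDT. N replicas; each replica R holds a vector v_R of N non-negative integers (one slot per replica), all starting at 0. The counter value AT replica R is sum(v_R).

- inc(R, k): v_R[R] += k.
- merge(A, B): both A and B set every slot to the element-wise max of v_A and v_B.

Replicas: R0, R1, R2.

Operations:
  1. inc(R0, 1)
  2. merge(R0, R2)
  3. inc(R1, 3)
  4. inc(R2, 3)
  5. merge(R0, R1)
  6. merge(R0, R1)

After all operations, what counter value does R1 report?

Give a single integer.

Op 1: inc R0 by 1 -> R0=(1,0,0) value=1
Op 2: merge R0<->R2 -> R0=(1,0,0) R2=(1,0,0)
Op 3: inc R1 by 3 -> R1=(0,3,0) value=3
Op 4: inc R2 by 3 -> R2=(1,0,3) value=4
Op 5: merge R0<->R1 -> R0=(1,3,0) R1=(1,3,0)
Op 6: merge R0<->R1 -> R0=(1,3,0) R1=(1,3,0)

Answer: 4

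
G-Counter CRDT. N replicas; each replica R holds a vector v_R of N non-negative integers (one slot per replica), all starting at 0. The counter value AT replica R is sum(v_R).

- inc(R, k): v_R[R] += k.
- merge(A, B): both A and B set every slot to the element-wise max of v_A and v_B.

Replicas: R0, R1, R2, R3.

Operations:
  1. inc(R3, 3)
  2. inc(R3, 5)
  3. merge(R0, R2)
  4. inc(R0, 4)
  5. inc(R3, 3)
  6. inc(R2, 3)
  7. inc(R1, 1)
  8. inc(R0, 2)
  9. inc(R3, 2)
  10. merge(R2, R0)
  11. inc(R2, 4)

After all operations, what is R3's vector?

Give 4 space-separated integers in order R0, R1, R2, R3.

Op 1: inc R3 by 3 -> R3=(0,0,0,3) value=3
Op 2: inc R3 by 5 -> R3=(0,0,0,8) value=8
Op 3: merge R0<->R2 -> R0=(0,0,0,0) R2=(0,0,0,0)
Op 4: inc R0 by 4 -> R0=(4,0,0,0) value=4
Op 5: inc R3 by 3 -> R3=(0,0,0,11) value=11
Op 6: inc R2 by 3 -> R2=(0,0,3,0) value=3
Op 7: inc R1 by 1 -> R1=(0,1,0,0) value=1
Op 8: inc R0 by 2 -> R0=(6,0,0,0) value=6
Op 9: inc R3 by 2 -> R3=(0,0,0,13) value=13
Op 10: merge R2<->R0 -> R2=(6,0,3,0) R0=(6,0,3,0)
Op 11: inc R2 by 4 -> R2=(6,0,7,0) value=13

Answer: 0 0 0 13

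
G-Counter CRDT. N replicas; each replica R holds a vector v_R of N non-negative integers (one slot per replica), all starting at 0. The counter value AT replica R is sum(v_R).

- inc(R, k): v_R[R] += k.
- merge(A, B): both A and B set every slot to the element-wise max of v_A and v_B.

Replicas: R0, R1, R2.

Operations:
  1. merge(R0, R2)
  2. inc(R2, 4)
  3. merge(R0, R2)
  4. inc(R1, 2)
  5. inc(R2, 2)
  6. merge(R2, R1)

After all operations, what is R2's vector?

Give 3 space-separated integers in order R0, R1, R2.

Answer: 0 2 6

Derivation:
Op 1: merge R0<->R2 -> R0=(0,0,0) R2=(0,0,0)
Op 2: inc R2 by 4 -> R2=(0,0,4) value=4
Op 3: merge R0<->R2 -> R0=(0,0,4) R2=(0,0,4)
Op 4: inc R1 by 2 -> R1=(0,2,0) value=2
Op 5: inc R2 by 2 -> R2=(0,0,6) value=6
Op 6: merge R2<->R1 -> R2=(0,2,6) R1=(0,2,6)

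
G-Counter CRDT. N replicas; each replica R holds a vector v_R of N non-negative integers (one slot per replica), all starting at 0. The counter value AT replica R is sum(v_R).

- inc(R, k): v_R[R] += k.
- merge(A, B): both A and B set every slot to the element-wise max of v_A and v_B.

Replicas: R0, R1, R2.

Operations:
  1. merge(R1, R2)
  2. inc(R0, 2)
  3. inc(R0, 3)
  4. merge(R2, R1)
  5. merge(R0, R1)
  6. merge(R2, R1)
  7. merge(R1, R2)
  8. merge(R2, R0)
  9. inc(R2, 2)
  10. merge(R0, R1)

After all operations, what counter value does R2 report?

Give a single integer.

Answer: 7

Derivation:
Op 1: merge R1<->R2 -> R1=(0,0,0) R2=(0,0,0)
Op 2: inc R0 by 2 -> R0=(2,0,0) value=2
Op 3: inc R0 by 3 -> R0=(5,0,0) value=5
Op 4: merge R2<->R1 -> R2=(0,0,0) R1=(0,0,0)
Op 5: merge R0<->R1 -> R0=(5,0,0) R1=(5,0,0)
Op 6: merge R2<->R1 -> R2=(5,0,0) R1=(5,0,0)
Op 7: merge R1<->R2 -> R1=(5,0,0) R2=(5,0,0)
Op 8: merge R2<->R0 -> R2=(5,0,0) R0=(5,0,0)
Op 9: inc R2 by 2 -> R2=(5,0,2) value=7
Op 10: merge R0<->R1 -> R0=(5,0,0) R1=(5,0,0)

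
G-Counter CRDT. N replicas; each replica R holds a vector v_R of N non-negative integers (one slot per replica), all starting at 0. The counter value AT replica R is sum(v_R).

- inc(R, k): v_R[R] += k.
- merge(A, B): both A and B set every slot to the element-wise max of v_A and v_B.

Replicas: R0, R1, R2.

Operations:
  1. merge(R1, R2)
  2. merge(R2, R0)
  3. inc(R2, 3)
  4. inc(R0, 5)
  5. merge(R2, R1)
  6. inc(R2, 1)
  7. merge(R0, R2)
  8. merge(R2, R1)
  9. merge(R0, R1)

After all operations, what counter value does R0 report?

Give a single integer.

Answer: 9

Derivation:
Op 1: merge R1<->R2 -> R1=(0,0,0) R2=(0,0,0)
Op 2: merge R2<->R0 -> R2=(0,0,0) R0=(0,0,0)
Op 3: inc R2 by 3 -> R2=(0,0,3) value=3
Op 4: inc R0 by 5 -> R0=(5,0,0) value=5
Op 5: merge R2<->R1 -> R2=(0,0,3) R1=(0,0,3)
Op 6: inc R2 by 1 -> R2=(0,0,4) value=4
Op 7: merge R0<->R2 -> R0=(5,0,4) R2=(5,0,4)
Op 8: merge R2<->R1 -> R2=(5,0,4) R1=(5,0,4)
Op 9: merge R0<->R1 -> R0=(5,0,4) R1=(5,0,4)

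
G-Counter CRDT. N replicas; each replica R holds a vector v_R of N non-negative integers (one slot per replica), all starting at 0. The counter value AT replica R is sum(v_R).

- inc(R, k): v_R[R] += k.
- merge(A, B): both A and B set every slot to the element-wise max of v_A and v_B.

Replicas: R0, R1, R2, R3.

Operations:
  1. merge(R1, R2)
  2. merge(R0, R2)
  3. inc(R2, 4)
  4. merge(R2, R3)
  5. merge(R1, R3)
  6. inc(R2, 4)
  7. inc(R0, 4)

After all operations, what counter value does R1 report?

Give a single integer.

Answer: 4

Derivation:
Op 1: merge R1<->R2 -> R1=(0,0,0,0) R2=(0,0,0,0)
Op 2: merge R0<->R2 -> R0=(0,0,0,0) R2=(0,0,0,0)
Op 3: inc R2 by 4 -> R2=(0,0,4,0) value=4
Op 4: merge R2<->R3 -> R2=(0,0,4,0) R3=(0,0,4,0)
Op 5: merge R1<->R3 -> R1=(0,0,4,0) R3=(0,0,4,0)
Op 6: inc R2 by 4 -> R2=(0,0,8,0) value=8
Op 7: inc R0 by 4 -> R0=(4,0,0,0) value=4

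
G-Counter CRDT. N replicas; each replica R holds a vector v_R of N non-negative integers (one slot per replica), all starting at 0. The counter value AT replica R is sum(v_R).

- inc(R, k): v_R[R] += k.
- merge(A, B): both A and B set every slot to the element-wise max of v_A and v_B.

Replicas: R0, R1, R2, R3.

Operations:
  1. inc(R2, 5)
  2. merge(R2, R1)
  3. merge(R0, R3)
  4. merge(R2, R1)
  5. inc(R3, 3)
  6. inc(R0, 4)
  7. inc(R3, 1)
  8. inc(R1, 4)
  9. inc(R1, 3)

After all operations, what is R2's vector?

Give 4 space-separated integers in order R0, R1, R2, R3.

Answer: 0 0 5 0

Derivation:
Op 1: inc R2 by 5 -> R2=(0,0,5,0) value=5
Op 2: merge R2<->R1 -> R2=(0,0,5,0) R1=(0,0,5,0)
Op 3: merge R0<->R3 -> R0=(0,0,0,0) R3=(0,0,0,0)
Op 4: merge R2<->R1 -> R2=(0,0,5,0) R1=(0,0,5,0)
Op 5: inc R3 by 3 -> R3=(0,0,0,3) value=3
Op 6: inc R0 by 4 -> R0=(4,0,0,0) value=4
Op 7: inc R3 by 1 -> R3=(0,0,0,4) value=4
Op 8: inc R1 by 4 -> R1=(0,4,5,0) value=9
Op 9: inc R1 by 3 -> R1=(0,7,5,0) value=12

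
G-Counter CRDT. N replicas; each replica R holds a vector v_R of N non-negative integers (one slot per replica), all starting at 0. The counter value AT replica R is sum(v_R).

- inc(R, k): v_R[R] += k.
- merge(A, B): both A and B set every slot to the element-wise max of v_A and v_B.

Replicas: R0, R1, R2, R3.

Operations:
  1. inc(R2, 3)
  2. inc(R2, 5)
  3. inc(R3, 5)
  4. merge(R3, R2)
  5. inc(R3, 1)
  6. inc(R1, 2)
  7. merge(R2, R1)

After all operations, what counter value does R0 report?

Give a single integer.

Op 1: inc R2 by 3 -> R2=(0,0,3,0) value=3
Op 2: inc R2 by 5 -> R2=(0,0,8,0) value=8
Op 3: inc R3 by 5 -> R3=(0,0,0,5) value=5
Op 4: merge R3<->R2 -> R3=(0,0,8,5) R2=(0,0,8,5)
Op 5: inc R3 by 1 -> R3=(0,0,8,6) value=14
Op 6: inc R1 by 2 -> R1=(0,2,0,0) value=2
Op 7: merge R2<->R1 -> R2=(0,2,8,5) R1=(0,2,8,5)

Answer: 0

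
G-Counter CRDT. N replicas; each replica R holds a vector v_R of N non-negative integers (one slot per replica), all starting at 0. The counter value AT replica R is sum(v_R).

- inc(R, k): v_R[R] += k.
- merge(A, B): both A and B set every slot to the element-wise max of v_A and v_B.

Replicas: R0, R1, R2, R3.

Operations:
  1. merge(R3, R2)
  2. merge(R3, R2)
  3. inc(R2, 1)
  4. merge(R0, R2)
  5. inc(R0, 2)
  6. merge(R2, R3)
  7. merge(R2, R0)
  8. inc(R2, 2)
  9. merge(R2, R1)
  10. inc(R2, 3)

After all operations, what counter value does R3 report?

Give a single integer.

Answer: 1

Derivation:
Op 1: merge R3<->R2 -> R3=(0,0,0,0) R2=(0,0,0,0)
Op 2: merge R3<->R2 -> R3=(0,0,0,0) R2=(0,0,0,0)
Op 3: inc R2 by 1 -> R2=(0,0,1,0) value=1
Op 4: merge R0<->R2 -> R0=(0,0,1,0) R2=(0,0,1,0)
Op 5: inc R0 by 2 -> R0=(2,0,1,0) value=3
Op 6: merge R2<->R3 -> R2=(0,0,1,0) R3=(0,0,1,0)
Op 7: merge R2<->R0 -> R2=(2,0,1,0) R0=(2,0,1,0)
Op 8: inc R2 by 2 -> R2=(2,0,3,0) value=5
Op 9: merge R2<->R1 -> R2=(2,0,3,0) R1=(2,0,3,0)
Op 10: inc R2 by 3 -> R2=(2,0,6,0) value=8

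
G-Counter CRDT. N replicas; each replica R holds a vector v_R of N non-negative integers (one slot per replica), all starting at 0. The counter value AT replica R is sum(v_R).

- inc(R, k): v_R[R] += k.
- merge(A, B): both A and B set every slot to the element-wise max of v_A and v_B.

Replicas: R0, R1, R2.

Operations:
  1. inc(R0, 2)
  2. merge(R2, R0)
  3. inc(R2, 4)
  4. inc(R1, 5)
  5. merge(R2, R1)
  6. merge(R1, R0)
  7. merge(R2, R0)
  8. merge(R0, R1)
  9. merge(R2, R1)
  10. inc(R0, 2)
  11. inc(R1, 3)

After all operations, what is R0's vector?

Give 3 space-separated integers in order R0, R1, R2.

Answer: 4 5 4

Derivation:
Op 1: inc R0 by 2 -> R0=(2,0,0) value=2
Op 2: merge R2<->R0 -> R2=(2,0,0) R0=(2,0,0)
Op 3: inc R2 by 4 -> R2=(2,0,4) value=6
Op 4: inc R1 by 5 -> R1=(0,5,0) value=5
Op 5: merge R2<->R1 -> R2=(2,5,4) R1=(2,5,4)
Op 6: merge R1<->R0 -> R1=(2,5,4) R0=(2,5,4)
Op 7: merge R2<->R0 -> R2=(2,5,4) R0=(2,5,4)
Op 8: merge R0<->R1 -> R0=(2,5,4) R1=(2,5,4)
Op 9: merge R2<->R1 -> R2=(2,5,4) R1=(2,5,4)
Op 10: inc R0 by 2 -> R0=(4,5,4) value=13
Op 11: inc R1 by 3 -> R1=(2,8,4) value=14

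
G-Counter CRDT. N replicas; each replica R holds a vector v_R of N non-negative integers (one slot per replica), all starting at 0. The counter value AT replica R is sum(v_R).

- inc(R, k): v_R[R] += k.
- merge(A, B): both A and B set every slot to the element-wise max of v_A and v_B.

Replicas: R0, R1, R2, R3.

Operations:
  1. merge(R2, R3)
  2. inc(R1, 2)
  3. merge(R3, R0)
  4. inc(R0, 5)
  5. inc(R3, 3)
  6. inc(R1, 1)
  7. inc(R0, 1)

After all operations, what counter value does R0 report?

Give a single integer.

Answer: 6

Derivation:
Op 1: merge R2<->R3 -> R2=(0,0,0,0) R3=(0,0,0,0)
Op 2: inc R1 by 2 -> R1=(0,2,0,0) value=2
Op 3: merge R3<->R0 -> R3=(0,0,0,0) R0=(0,0,0,0)
Op 4: inc R0 by 5 -> R0=(5,0,0,0) value=5
Op 5: inc R3 by 3 -> R3=(0,0,0,3) value=3
Op 6: inc R1 by 1 -> R1=(0,3,0,0) value=3
Op 7: inc R0 by 1 -> R0=(6,0,0,0) value=6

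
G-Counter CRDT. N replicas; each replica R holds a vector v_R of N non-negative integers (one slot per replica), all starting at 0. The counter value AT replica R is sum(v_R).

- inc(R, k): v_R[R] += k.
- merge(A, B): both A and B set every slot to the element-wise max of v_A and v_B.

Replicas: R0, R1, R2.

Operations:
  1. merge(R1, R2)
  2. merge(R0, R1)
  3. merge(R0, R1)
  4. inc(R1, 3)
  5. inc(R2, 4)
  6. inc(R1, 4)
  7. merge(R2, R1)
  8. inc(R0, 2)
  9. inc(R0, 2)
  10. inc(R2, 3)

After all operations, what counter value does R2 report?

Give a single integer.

Answer: 14

Derivation:
Op 1: merge R1<->R2 -> R1=(0,0,0) R2=(0,0,0)
Op 2: merge R0<->R1 -> R0=(0,0,0) R1=(0,0,0)
Op 3: merge R0<->R1 -> R0=(0,0,0) R1=(0,0,0)
Op 4: inc R1 by 3 -> R1=(0,3,0) value=3
Op 5: inc R2 by 4 -> R2=(0,0,4) value=4
Op 6: inc R1 by 4 -> R1=(0,7,0) value=7
Op 7: merge R2<->R1 -> R2=(0,7,4) R1=(0,7,4)
Op 8: inc R0 by 2 -> R0=(2,0,0) value=2
Op 9: inc R0 by 2 -> R0=(4,0,0) value=4
Op 10: inc R2 by 3 -> R2=(0,7,7) value=14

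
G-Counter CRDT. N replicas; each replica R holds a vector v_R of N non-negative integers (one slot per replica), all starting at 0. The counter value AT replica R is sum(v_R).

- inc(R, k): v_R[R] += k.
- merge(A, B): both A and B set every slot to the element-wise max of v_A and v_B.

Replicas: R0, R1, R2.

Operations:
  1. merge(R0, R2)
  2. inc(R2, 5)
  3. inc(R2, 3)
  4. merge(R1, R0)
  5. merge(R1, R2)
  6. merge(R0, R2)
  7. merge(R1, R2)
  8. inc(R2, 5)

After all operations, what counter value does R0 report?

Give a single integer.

Op 1: merge R0<->R2 -> R0=(0,0,0) R2=(0,0,0)
Op 2: inc R2 by 5 -> R2=(0,0,5) value=5
Op 3: inc R2 by 3 -> R2=(0,0,8) value=8
Op 4: merge R1<->R0 -> R1=(0,0,0) R0=(0,0,0)
Op 5: merge R1<->R2 -> R1=(0,0,8) R2=(0,0,8)
Op 6: merge R0<->R2 -> R0=(0,0,8) R2=(0,0,8)
Op 7: merge R1<->R2 -> R1=(0,0,8) R2=(0,0,8)
Op 8: inc R2 by 5 -> R2=(0,0,13) value=13

Answer: 8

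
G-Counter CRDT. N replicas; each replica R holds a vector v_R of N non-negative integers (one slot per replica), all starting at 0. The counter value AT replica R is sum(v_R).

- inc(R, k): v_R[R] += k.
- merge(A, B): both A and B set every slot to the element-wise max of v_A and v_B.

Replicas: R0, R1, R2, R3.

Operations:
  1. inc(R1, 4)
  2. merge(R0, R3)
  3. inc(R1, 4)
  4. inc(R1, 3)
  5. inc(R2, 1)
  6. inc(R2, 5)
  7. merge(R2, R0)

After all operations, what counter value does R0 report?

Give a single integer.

Op 1: inc R1 by 4 -> R1=(0,4,0,0) value=4
Op 2: merge R0<->R3 -> R0=(0,0,0,0) R3=(0,0,0,0)
Op 3: inc R1 by 4 -> R1=(0,8,0,0) value=8
Op 4: inc R1 by 3 -> R1=(0,11,0,0) value=11
Op 5: inc R2 by 1 -> R2=(0,0,1,0) value=1
Op 6: inc R2 by 5 -> R2=(0,0,6,0) value=6
Op 7: merge R2<->R0 -> R2=(0,0,6,0) R0=(0,0,6,0)

Answer: 6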